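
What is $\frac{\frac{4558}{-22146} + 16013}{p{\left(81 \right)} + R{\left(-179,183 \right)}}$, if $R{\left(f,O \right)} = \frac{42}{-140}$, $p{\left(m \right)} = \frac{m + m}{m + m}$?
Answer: $\frac{1773096700}{77511} \approx 22875.0$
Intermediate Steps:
$p{\left(m \right)} = 1$ ($p{\left(m \right)} = \frac{2 m}{2 m} = 2 m \frac{1}{2 m} = 1$)
$R{\left(f,O \right)} = - \frac{3}{10}$ ($R{\left(f,O \right)} = 42 \left(- \frac{1}{140}\right) = - \frac{3}{10}$)
$\frac{\frac{4558}{-22146} + 16013}{p{\left(81 \right)} + R{\left(-179,183 \right)}} = \frac{\frac{4558}{-22146} + 16013}{1 - \frac{3}{10}} = \frac{4558 \left(- \frac{1}{22146}\right) + 16013}{\frac{7}{10}} = \left(- \frac{2279}{11073} + 16013\right) \frac{10}{7} = \frac{177309670}{11073} \cdot \frac{10}{7} = \frac{1773096700}{77511}$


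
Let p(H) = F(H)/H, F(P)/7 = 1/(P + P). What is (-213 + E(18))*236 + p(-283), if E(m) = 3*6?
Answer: -7371391553/160178 ≈ -46020.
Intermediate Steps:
F(P) = 7/(2*P) (F(P) = 7/(P + P) = 7/((2*P)) = 7*(1/(2*P)) = 7/(2*P))
E(m) = 18
p(H) = 7/(2*H²) (p(H) = (7/(2*H))/H = 7/(2*H²))
(-213 + E(18))*236 + p(-283) = (-213 + 18)*236 + (7/2)/(-283)² = -195*236 + (7/2)*(1/80089) = -46020 + 7/160178 = -7371391553/160178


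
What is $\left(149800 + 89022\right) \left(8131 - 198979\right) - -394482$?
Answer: $-45578306574$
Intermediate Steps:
$\left(149800 + 89022\right) \left(8131 - 198979\right) - -394482 = 238822 \left(-190848\right) + 394482 = -45578701056 + 394482 = -45578306574$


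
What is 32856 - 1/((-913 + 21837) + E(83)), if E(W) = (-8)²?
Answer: 689581727/20988 ≈ 32856.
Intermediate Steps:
E(W) = 64
32856 - 1/((-913 + 21837) + E(83)) = 32856 - 1/((-913 + 21837) + 64) = 32856 - 1/(20924 + 64) = 32856 - 1/20988 = 689581727/20988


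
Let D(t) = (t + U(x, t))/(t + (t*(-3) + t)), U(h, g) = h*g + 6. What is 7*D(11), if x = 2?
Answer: -273/11 ≈ -24.818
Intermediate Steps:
U(h, g) = 6 + g*h (U(h, g) = g*h + 6 = 6 + g*h)
D(t) = -(6 + 3*t)/t (D(t) = (t + (6 + t*2))/(t + (t*(-3) + t)) = (t + (6 + 2*t))/(t + (-3*t + t)) = (6 + 3*t)/(t - 2*t) = (6 + 3*t)/((-t)) = (6 + 3*t)*(-1/t) = -(6 + 3*t)/t)
7*D(11) = 7*(-3 - 6/11) = 7*(-39/11) = -273/11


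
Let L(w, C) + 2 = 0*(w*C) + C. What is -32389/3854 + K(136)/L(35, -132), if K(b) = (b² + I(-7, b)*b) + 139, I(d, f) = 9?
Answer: -20219178/129109 ≈ -156.61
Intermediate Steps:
L(w, C) = -2 + C (L(w, C) = -2 + (0*(w*C) + C) = -2 + (0*(C*w) + C) = -2 + (0 + C) = -2 + C)
K(b) = 139 + b² + 9*b (K(b) = (b² + 9*b) + 139 = 139 + b² + 9*b)
-32389/3854 + K(136)/L(35, -132) = -32389/3854 + (139 + 136² + 9*136)/(-2 - 132) = -32389*1/3854 + (139 + 18496 + 1224)/(-134) = -32389/3854 + 19859*(-1/134) = -32389/3854 - 19859/134 = -20219178/129109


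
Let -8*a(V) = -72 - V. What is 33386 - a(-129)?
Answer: 267145/8 ≈ 33393.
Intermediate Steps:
a(V) = 9 + V/8 (a(V) = -(-72 - V)/8 = 9 + V/8)
33386 - a(-129) = 33386 - (9 + (⅛)*(-129)) = 33386 - (9 - 129/8) = 33386 - 1*(-57/8) = 33386 + 57/8 = 267145/8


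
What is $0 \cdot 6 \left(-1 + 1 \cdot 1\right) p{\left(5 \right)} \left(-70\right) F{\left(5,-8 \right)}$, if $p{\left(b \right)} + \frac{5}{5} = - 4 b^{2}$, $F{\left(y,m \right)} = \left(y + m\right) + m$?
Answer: $0$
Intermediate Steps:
$F{\left(y,m \right)} = y + 2 m$ ($F{\left(y,m \right)} = \left(m + y\right) + m = y + 2 m$)
$p{\left(b \right)} = -1 - 4 b^{2}$
$0 \cdot 6 \left(-1 + 1 \cdot 1\right) p{\left(5 \right)} \left(-70\right) F{\left(5,-8 \right)} = 0 \cdot 6 \left(-1 + 1 \cdot 1\right) \left(-1 - 4 \cdot 5^{2}\right) \left(-70\right) \left(5 + 2 \left(-8\right)\right) = 0 \left(-1 + 1\right) \left(-1 - 100\right) \left(-70\right) \left(5 - 16\right) = 0 \cdot 0 \left(-1 - 100\right) \left(-70\right) \left(-11\right) = 0 \cdot 0 \left(-101\right) \left(-70\right) \left(-11\right) = 0 \cdot 0 \left(-70\right) \left(-11\right) = 0 \left(-70\right) \left(-11\right) = 0 \left(-11\right) = 0$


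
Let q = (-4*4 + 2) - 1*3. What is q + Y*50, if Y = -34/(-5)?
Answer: 323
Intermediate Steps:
q = -17 (q = (-16 + 2) - 3 = -14 - 3 = -17)
Y = 34/5 (Y = -34*(-1/5) = 34/5 ≈ 6.8000)
q + Y*50 = -17 + (34/5)*50 = -17 + 340 = 323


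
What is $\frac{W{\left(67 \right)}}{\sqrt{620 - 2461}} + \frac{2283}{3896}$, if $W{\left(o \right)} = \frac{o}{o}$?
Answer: $\frac{2283}{3896} - \frac{i \sqrt{1841}}{1841} \approx 0.58599 - 0.023306 i$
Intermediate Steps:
$W{\left(o \right)} = 1$
$\frac{W{\left(67 \right)}}{\sqrt{620 - 2461}} + \frac{2283}{3896} = 1 \frac{1}{\sqrt{620 - 2461}} + \frac{2283}{3896} = 1 \frac{1}{\sqrt{-1841}} + 2283 \cdot \frac{1}{3896} = 1 \frac{1}{i \sqrt{1841}} + \frac{2283}{3896} = 1 \left(- \frac{i \sqrt{1841}}{1841}\right) + \frac{2283}{3896} = - \frac{i \sqrt{1841}}{1841} + \frac{2283}{3896} = \frac{2283}{3896} - \frac{i \sqrt{1841}}{1841}$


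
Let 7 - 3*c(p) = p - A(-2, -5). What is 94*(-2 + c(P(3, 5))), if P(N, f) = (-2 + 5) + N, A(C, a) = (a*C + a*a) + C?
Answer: 2632/3 ≈ 877.33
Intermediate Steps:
A(C, a) = C + a² + C*a (A(C, a) = (C*a + a²) + C = (a² + C*a) + C = C + a² + C*a)
P(N, f) = 3 + N
c(p) = 40/3 - p/3 (c(p) = 7/3 - (p - (-2 + (-5)² - 2*(-5)))/3 = 7/3 - (p - (-2 + 25 + 10))/3 = 7/3 - (p - 1*33)/3 = 7/3 - (p - 33)/3 = 7/3 - (-33 + p)/3 = 7/3 + (11 - p/3) = 40/3 - p/3)
94*(-2 + c(P(3, 5))) = 94*(-2 + (40/3 - (3 + 3)/3)) = 94*(-2 + (40/3 - ⅓*6)) = 94*(-2 + (40/3 - 2)) = 94*(-2 + 34/3) = 94*(28/3) = 2632/3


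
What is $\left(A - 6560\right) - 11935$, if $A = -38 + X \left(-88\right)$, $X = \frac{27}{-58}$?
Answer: $- \frac{536269}{29} \approx -18492.0$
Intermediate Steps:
$X = - \frac{27}{58}$ ($X = 27 \left(- \frac{1}{58}\right) = - \frac{27}{58} \approx -0.46552$)
$A = \frac{86}{29}$ ($A = -38 - - \frac{1188}{29} = -38 + \frac{1188}{29} = \frac{86}{29} \approx 2.9655$)
$\left(A - 6560\right) - 11935 = \left(\frac{86}{29} - 6560\right) - 11935 = - \frac{190154}{29} - 11935 = - \frac{536269}{29}$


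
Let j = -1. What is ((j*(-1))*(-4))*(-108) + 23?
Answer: 455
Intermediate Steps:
((j*(-1))*(-4))*(-108) + 23 = (-1*(-1)*(-4))*(-108) + 23 = (1*(-4))*(-108) + 23 = -4*(-108) + 23 = 432 + 23 = 455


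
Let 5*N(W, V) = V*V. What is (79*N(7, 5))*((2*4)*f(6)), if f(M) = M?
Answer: 18960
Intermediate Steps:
N(W, V) = V**2/5 (N(W, V) = (V*V)/5 = V**2/5)
(79*N(7, 5))*((2*4)*f(6)) = (79*((1/5)*5**2))*((2*4)*6) = (79*((1/5)*25))*(8*6) = (79*5)*48 = 395*48 = 18960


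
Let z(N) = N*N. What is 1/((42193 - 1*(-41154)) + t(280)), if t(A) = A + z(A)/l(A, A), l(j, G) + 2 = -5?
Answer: 1/72427 ≈ 1.3807e-5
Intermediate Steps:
z(N) = N²
l(j, G) = -7 (l(j, G) = -2 - 5 = -7)
t(A) = A - A²/7 (t(A) = A + A²/(-7) = A + A²*(-⅐) = A - A²/7)
1/((42193 - 1*(-41154)) + t(280)) = 1/((42193 - 1*(-41154)) + (⅐)*280*(7 - 1*280)) = 1/((42193 + 41154) + (⅐)*280*(7 - 280)) = 1/(83347 + (⅐)*280*(-273)) = 1/(83347 - 10920) = 1/72427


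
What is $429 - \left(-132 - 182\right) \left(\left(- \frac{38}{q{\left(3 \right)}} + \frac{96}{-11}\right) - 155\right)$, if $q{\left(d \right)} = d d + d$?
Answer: $- \frac{1715198}{33} \approx -51976.0$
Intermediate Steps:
$q{\left(d \right)} = d + d^{2}$ ($q{\left(d \right)} = d^{2} + d = d + d^{2}$)
$429 - \left(-132 - 182\right) \left(\left(- \frac{38}{q{\left(3 \right)}} + \frac{96}{-11}\right) - 155\right) = 429 - \left(-132 - 182\right) \left(\left(- \frac{38}{3 \left(1 + 3\right)} + \frac{96}{-11}\right) - 155\right) = 429 - - 314 \left(\left(- \frac{38}{3 \cdot 4} + 96 \left(- \frac{1}{11}\right)\right) - 155\right) = 429 - - 314 \left(\left(- \frac{38}{12} - \frac{96}{11}\right) - 155\right) = 429 - - 314 \left(\left(\left(-38\right) \frac{1}{12} - \frac{96}{11}\right) - 155\right) = 429 - - 314 \left(\left(- \frac{19}{6} - \frac{96}{11}\right) - 155\right) = 429 - - 314 \left(- \frac{785}{66} - 155\right) = 429 - \left(-314\right) \left(- \frac{11015}{66}\right) = 429 - \frac{1729355}{33} = - \frac{1715198}{33}$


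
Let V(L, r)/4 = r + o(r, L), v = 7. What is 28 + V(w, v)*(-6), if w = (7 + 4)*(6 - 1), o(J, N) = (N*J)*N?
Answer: -508340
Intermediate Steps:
o(J, N) = J*N**2 (o(J, N) = (J*N)*N = J*N**2)
w = 55 (w = 11*5 = 55)
V(L, r) = 4*r + 4*r*L**2 (V(L, r) = 4*(r + r*L**2) = 4*r + 4*r*L**2)
28 + V(w, v)*(-6) = 28 + (4*7*(1 + 55**2))*(-6) = 28 + (4*7*(1 + 3025))*(-6) = 28 + (4*7*3026)*(-6) = 28 + 84728*(-6) = 28 - 508368 = -508340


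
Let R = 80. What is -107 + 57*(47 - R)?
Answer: -1988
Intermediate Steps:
-107 + 57*(47 - R) = -107 + 57*(47 - 1*80) = -107 + 57*(47 - 80) = -107 + 57*(-33) = -107 - 1881 = -1988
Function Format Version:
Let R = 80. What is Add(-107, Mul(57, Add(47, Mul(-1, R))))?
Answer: -1988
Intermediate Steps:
Add(-107, Mul(57, Add(47, Mul(-1, R)))) = Add(-107, Mul(57, Add(47, Mul(-1, 80)))) = Add(-107, Mul(57, Add(47, -80))) = Add(-107, Mul(57, -33)) = Add(-107, -1881) = -1988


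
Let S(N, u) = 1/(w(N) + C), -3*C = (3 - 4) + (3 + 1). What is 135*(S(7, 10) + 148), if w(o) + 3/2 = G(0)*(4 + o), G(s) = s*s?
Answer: 19926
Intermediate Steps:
G(s) = s²
w(o) = -3/2 (w(o) = -3/2 + 0²*(4 + o) = -3/2 + 0*(4 + o) = -3/2 + 0 = -3/2)
C = -1 (C = -((3 - 4) + (3 + 1))/3 = -(-1 + 4)/3 = -⅓*3 = -1)
S(N, u) = -⅖ (S(N, u) = 1/(-3/2 - 1) = 1/(-5/2) = -⅖)
135*(S(7, 10) + 148) = 135*(-⅖ + 148) = 135*(738/5) = 19926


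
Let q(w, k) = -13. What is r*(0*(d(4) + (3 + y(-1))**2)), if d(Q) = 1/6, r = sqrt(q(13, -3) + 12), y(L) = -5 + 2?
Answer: 0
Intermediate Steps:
y(L) = -3
r = I (r = sqrt(-13 + 12) = sqrt(-1) = I ≈ 1.0*I)
d(Q) = 1/6
r*(0*(d(4) + (3 + y(-1))**2)) = I*(0*(1/6 + (3 - 3)**2)) = I*(0*(1/6 + 0**2)) = I*(0*(1/6 + 0)) = I*(0*(1/6)) = I*0 = 0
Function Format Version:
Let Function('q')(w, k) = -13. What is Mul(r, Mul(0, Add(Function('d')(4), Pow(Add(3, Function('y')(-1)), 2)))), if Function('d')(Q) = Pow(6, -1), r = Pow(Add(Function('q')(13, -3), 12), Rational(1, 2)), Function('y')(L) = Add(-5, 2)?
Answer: 0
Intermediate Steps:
Function('y')(L) = -3
r = I (r = Pow(Add(-13, 12), Rational(1, 2)) = Pow(-1, Rational(1, 2)) = I ≈ Mul(1.0000, I))
Function('d')(Q) = Rational(1, 6)
Mul(r, Mul(0, Add(Function('d')(4), Pow(Add(3, Function('y')(-1)), 2)))) = Mul(I, Mul(0, Add(Rational(1, 6), Pow(Add(3, -3), 2)))) = Mul(I, Mul(0, Add(Rational(1, 6), Pow(0, 2)))) = Mul(I, Mul(0, Add(Rational(1, 6), 0))) = Mul(I, Mul(0, Rational(1, 6))) = Mul(I, 0) = 0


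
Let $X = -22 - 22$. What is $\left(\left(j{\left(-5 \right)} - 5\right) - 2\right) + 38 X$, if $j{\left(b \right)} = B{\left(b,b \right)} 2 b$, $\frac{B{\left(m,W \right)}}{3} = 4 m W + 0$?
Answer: $-4679$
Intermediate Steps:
$B{\left(m,W \right)} = 12 W m$ ($B{\left(m,W \right)} = 3 \left(4 m W + 0\right) = 3 \left(4 W m + 0\right) = 3 \cdot 4 W m = 12 W m$)
$j{\left(b \right)} = 24 b^{3}$ ($j{\left(b \right)} = 12 b b 2 b = 12 b^{2} \cdot 2 b = 24 b^{2} b = 24 b^{3}$)
$X = -44$ ($X = -22 - 22 = -44$)
$\left(\left(j{\left(-5 \right)} - 5\right) - 2\right) + 38 X = \left(\left(24 \left(-5\right)^{3} - 5\right) - 2\right) + 38 \left(-44\right) = \left(\left(24 \left(-125\right) - 5\right) - 2\right) - 1672 = \left(\left(-3000 - 5\right) - 2\right) - 1672 = \left(-3005 - 2\right) - 1672 = -3007 - 1672 = -4679$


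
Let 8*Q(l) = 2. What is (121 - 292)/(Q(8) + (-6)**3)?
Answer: 684/863 ≈ 0.79258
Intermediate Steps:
Q(l) = 1/4 (Q(l) = (1/8)*2 = 1/4)
(121 - 292)/(Q(8) + (-6)**3) = (121 - 292)/(1/4 + (-6)**3) = -171/(1/4 - 216) = -171/(-863/4) = -171*(-4/863) = 684/863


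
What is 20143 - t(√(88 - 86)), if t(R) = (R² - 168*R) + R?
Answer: 20141 + 167*√2 ≈ 20377.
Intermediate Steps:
t(R) = R² - 167*R
20143 - t(√(88 - 86)) = 20143 - √(88 - 86)*(-167 + √(88 - 86)) = 20143 - √2*(-167 + √2)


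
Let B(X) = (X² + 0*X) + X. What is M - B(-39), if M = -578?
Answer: -2060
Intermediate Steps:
B(X) = X + X² (B(X) = (X² + 0) + X = X² + X = X + X²)
M - B(-39) = -578 - (-39)*(1 - 39) = -578 - (-39)*(-38) = -578 - 1*1482 = -578 - 1482 = -2060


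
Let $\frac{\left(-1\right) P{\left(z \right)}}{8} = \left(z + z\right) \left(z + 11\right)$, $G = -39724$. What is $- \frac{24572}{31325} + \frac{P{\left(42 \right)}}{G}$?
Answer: $\frac{34893268}{311088575} \approx 0.11217$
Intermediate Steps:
$P{\left(z \right)} = - 16 z \left(11 + z\right)$ ($P{\left(z \right)} = - 8 \left(z + z\right) \left(z + 11\right) = - 8 \cdot 2 z \left(11 + z\right) = - 16 z \left(11 + z\right)$)
$- \frac{24572}{31325} + \frac{P{\left(42 \right)}}{G} = - \frac{24572}{31325} + \frac{\left(-16\right) 42 \left(11 + 42\right)}{-39724} = \left(-24572\right) \frac{1}{31325} + \left(-16\right) 42 \cdot 53 \left(- \frac{1}{39724}\right) = - \frac{24572}{31325} - - \frac{8904}{9931} = - \frac{24572}{31325} + \frac{8904}{9931} = \frac{34893268}{311088575}$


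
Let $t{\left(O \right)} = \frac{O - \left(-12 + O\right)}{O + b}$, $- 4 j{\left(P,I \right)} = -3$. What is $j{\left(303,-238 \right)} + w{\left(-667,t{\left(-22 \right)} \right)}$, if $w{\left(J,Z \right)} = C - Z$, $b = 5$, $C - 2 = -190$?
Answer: $- \frac{12685}{68} \approx -186.54$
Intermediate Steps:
$C = -188$ ($C = 2 - 190 = -188$)
$j{\left(P,I \right)} = \frac{3}{4}$ ($j{\left(P,I \right)} = \left(- \frac{1}{4}\right) \left(-3\right) = \frac{3}{4}$)
$t{\left(O \right)} = \frac{12}{5 + O}$ ($t{\left(O \right)} = \frac{O - \left(-12 + O\right)}{O + 5} = \frac{12}{5 + O}$)
$w{\left(J,Z \right)} = -188 - Z$
$j{\left(303,-238 \right)} + w{\left(-667,t{\left(-22 \right)} \right)} = \frac{3}{4} - \left(188 + \frac{12}{5 - 22}\right) = \frac{3}{4} - \left(188 + \frac{12}{-17}\right) = \frac{3}{4} - \left(188 + 12 \left(- \frac{1}{17}\right)\right) = \frac{3}{4} - \frac{3184}{17} = - \frac{12685}{68}$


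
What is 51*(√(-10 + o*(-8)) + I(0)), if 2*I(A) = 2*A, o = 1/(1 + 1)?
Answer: 51*I*√14 ≈ 190.82*I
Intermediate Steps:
o = ½ (o = 1/2 = ½ ≈ 0.50000)
I(A) = A (I(A) = (2*A)/2 = A)
51*(√(-10 + o*(-8)) + I(0)) = 51*(√(-10 + (½)*(-8)) + 0) = 51*(√(-10 - 4) + 0) = 51*(√(-14) + 0) = 51*(I*√14 + 0) = 51*(I*√14) = 51*I*√14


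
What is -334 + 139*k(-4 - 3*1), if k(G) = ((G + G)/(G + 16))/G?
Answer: -2728/9 ≈ -303.11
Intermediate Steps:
k(G) = 2/(16 + G) (k(G) = ((2*G)/(16 + G))/G = (2*G/(16 + G))/G = 2/(16 + G))
-334 + 139*k(-4 - 3*1) = -334 + 139*(2/(16 + (-4 - 3*1))) = -334 + 139*(2/(16 + (-4 - 3))) = -334 + 139*(2/(16 - 7)) = -334 + 139*(2/9) = -334 + 278/9 = -2728/9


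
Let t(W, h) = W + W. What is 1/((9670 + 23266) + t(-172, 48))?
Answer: 1/32592 ≈ 3.0682e-5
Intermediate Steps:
t(W, h) = 2*W
1/((9670 + 23266) + t(-172, 48)) = 1/((9670 + 23266) + 2*(-172)) = 1/(32936 - 344) = 1/32592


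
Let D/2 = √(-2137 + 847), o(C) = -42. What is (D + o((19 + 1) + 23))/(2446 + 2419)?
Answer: -6/695 + 2*I*√1290/4865 ≈ -0.0086331 + 0.014765*I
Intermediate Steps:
D = 2*I*√1290 (D = 2*√(-2137 + 847) = 2*√(-1290) = 2*(I*√1290) = 2*I*√1290 ≈ 71.833*I)
(D + o((19 + 1) + 23))/(2446 + 2419) = (2*I*√1290 - 42)/(2446 + 2419) = (-42 + 2*I*√1290)/4865 = (-42 + 2*I*√1290)*(1/4865) = -6/695 + 2*I*√1290/4865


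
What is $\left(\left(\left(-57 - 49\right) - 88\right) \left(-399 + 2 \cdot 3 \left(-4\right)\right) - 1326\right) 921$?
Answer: $74357856$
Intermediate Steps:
$\left(\left(\left(-57 - 49\right) - 88\right) \left(-399 + 2 \cdot 3 \left(-4\right)\right) - 1326\right) 921 = \left(\left(\left(-57 - 49\right) - 88\right) \left(-399 + 2 \left(-12\right)\right) - 1326\right) 921 = \left(\left(-106 - 88\right) \left(-399 - 24\right) - 1326\right) 921 = \left(\left(-194\right) \left(-423\right) - 1326\right) 921 = \left(82062 - 1326\right) 921 = 80736 \cdot 921 = 74357856$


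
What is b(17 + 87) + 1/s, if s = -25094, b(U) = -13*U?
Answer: -33927089/25094 ≈ -1352.0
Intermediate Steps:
b(17 + 87) + 1/s = -13*(17 + 87) + 1/(-25094) = -13*104 - 1/25094 = -1352 - 1/25094 = -33927089/25094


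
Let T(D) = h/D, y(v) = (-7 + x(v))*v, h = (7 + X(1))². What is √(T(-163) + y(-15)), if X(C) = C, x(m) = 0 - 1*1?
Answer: 2*√794462/163 ≈ 10.937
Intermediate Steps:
x(m) = -1 (x(m) = 0 - 1 = -1)
h = 64 (h = (7 + 1)² = 8² = 64)
y(v) = -8*v (y(v) = (-7 - 1)*v = -8*v)
T(D) = 64/D
√(T(-163) + y(-15)) = √(64/(-163) - 8*(-15)) = √(64*(-1/163) + 120) = √(-64/163 + 120) = √(19496/163) = 2*√794462/163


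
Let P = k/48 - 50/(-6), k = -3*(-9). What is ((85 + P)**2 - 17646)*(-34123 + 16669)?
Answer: 59178761515/384 ≈ 1.5411e+8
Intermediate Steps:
k = 27
P = 427/48 (P = 27/48 - 50/(-6) = 27*(1/48) - 50*(-1/6) = 9/16 + 25/3 = 427/48 ≈ 8.8958)
((85 + P)**2 - 17646)*(-34123 + 16669) = ((85 + 427/48)**2 - 17646)*(-34123 + 16669) = ((4507/48)**2 - 17646)*(-17454) = (20313049/2304 - 17646)*(-17454) = -20343335/2304*(-17454) = 59178761515/384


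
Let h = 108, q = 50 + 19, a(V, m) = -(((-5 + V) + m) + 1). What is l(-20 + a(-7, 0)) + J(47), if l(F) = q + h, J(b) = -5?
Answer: 172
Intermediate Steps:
a(V, m) = 4 - V - m (a(V, m) = -((-5 + V + m) + 1) = -(-4 + V + m) = 4 - V - m)
q = 69
l(F) = 177 (l(F) = 69 + 108 = 177)
l(-20 + a(-7, 0)) + J(47) = 177 - 5 = 172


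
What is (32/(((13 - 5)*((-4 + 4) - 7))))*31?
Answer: -124/7 ≈ -17.714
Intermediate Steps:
(32/(((13 - 5)*((-4 + 4) - 7))))*31 = (32/((8*(0 - 7))))*31 = (32/((8*(-7))))*31 = (32/(-56))*31 = (32*(-1/56))*31 = -4/7*31 = -124/7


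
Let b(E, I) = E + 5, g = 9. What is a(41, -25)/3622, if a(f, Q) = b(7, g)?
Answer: 6/1811 ≈ 0.0033131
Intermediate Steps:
b(E, I) = 5 + E
a(f, Q) = 12 (a(f, Q) = 5 + 7 = 12)
a(41, -25)/3622 = 12/3622 = 12*(1/3622) = 6/1811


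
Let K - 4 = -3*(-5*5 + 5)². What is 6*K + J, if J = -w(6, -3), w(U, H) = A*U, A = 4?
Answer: -7200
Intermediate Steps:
w(U, H) = 4*U
K = -1196 (K = 4 - 3*(-5*5 + 5)² = 4 - 3*(-25 + 5)² = 4 - 3*(-20)² = 4 - 3*400 = 4 - 1200 = -1196)
J = -24 (J = -4*6 = -1*24 = -24)
6*K + J = 6*(-1196) - 24 = -7176 - 24 = -7200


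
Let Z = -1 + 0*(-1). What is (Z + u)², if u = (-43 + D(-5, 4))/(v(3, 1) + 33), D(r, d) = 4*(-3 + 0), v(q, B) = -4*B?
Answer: 7056/841 ≈ 8.3900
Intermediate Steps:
D(r, d) = -12 (D(r, d) = 4*(-3) = -12)
u = -55/29 (u = (-43 - 12)/(-4*1 + 33) = -55/(-4 + 33) = -55/29 ≈ -1.8966)
Z = -1 (Z = -1 + 0 = -1)
(Z + u)² = (-1 - 55/29)² = (-84/29)² = 7056/841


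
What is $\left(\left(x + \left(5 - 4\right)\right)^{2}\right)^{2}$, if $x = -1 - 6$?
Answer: $1296$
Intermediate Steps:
$x = -7$ ($x = -1 - 6 = -7$)
$\left(\left(x + \left(5 - 4\right)\right)^{2}\right)^{2} = \left(\left(-7 + \left(5 - 4\right)\right)^{2}\right)^{2} = \left(\left(-7 + 1\right)^{2}\right)^{2} = \left(\left(-6\right)^{2}\right)^{2} = 36^{2} = 1296$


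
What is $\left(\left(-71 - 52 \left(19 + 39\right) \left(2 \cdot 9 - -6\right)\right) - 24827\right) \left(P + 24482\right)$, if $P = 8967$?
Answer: $-3253985618$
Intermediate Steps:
$\left(\left(-71 - 52 \left(19 + 39\right) \left(2 \cdot 9 - -6\right)\right) - 24827\right) \left(P + 24482\right) = \left(\left(-71 - 52 \left(19 + 39\right) \left(2 \cdot 9 - -6\right)\right) - 24827\right) \left(8967 + 24482\right) = \left(\left(-71 - 52 \cdot 58 \left(18 + \left(-12 + 18\right)\right)\right) - 24827\right) 33449 = \left(\left(-71 - 52 \cdot 58 \left(18 + 6\right)\right) - 24827\right) 33449 = \left(\left(-71 - 52 \cdot 58 \cdot 24\right) - 24827\right) 33449 = \left(\left(-71 - 72384\right) - 24827\right) 33449 = \left(-72455 - 24827\right) 33449 = \left(-97282\right) 33449 = -3253985618$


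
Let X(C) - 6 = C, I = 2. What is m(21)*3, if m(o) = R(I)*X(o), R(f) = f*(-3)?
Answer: -486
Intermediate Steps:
X(C) = 6 + C
R(f) = -3*f
m(o) = -36 - 6*o (m(o) = (-3*2)*(6 + o) = -6*(6 + o) = -36 - 6*o)
m(21)*3 = (-36 - 6*21)*3 = (-36 - 126)*3 = -162*3 = -486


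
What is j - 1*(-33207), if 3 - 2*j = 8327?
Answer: 29045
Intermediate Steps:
j = -4162 (j = 3/2 - 1/2*8327 = 3/2 - 8327/2 = -4162)
j - 1*(-33207) = -4162 - 1*(-33207) = -4162 + 33207 = 29045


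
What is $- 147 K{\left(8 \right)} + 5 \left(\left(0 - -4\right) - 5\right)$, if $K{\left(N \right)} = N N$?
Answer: $-9413$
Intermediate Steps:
$K{\left(N \right)} = N^{2}$
$- 147 K{\left(8 \right)} + 5 \left(\left(0 - -4\right) - 5\right) = - 147 \cdot 8^{2} + 5 \left(\left(0 - -4\right) - 5\right) = \left(-147\right) 64 + 5 \left(\left(0 + 4\right) - 5\right) = -9408 + 5 \left(4 - 5\right) = -9408 + 5 \left(-1\right) = -9408 - 5 = -9413$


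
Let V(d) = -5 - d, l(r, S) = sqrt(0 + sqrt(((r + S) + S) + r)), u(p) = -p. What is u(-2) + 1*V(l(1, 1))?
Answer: -3 - sqrt(2) ≈ -4.4142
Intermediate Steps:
l(r, S) = (2*S + 2*r)**(1/4) (l(r, S) = sqrt(0 + sqrt(((S + r) + S) + r)) = sqrt(0 + sqrt((r + 2*S) + r)) = sqrt(0 + sqrt(2*S + 2*r)) = sqrt(sqrt(2*S + 2*r)) = (2*S + 2*r)**(1/4))
u(-2) + 1*V(l(1, 1)) = -1*(-2) + 1*(-5 - (2*1 + 2*1)**(1/4)) = 2 + 1*(-5 - (2 + 2)**(1/4)) = 2 + 1*(-5 - 4**(1/4)) = 2 + 1*(-5 - sqrt(2)) = 2 + (-5 - sqrt(2)) = -3 - sqrt(2)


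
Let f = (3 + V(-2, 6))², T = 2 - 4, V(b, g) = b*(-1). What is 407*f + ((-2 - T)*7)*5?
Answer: 10175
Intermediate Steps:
V(b, g) = -b
T = -2
f = 25 (f = (3 - 1*(-2))² = (3 + 2)² = 5² = 25)
407*f + ((-2 - T)*7)*5 = 407*25 + ((-2 - 1*(-2))*7)*5 = 10175 + ((-2 + 2)*7)*5 = 10175 + (0*7)*5 = 10175 + 0*5 = 10175 + 0 = 10175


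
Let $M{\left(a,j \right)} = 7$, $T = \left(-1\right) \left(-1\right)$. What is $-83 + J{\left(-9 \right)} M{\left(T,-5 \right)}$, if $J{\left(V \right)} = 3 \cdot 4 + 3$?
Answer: $22$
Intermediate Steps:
$T = 1$
$J{\left(V \right)} = 15$ ($J{\left(V \right)} = 12 + 3 = 15$)
$-83 + J{\left(-9 \right)} M{\left(T,-5 \right)} = -83 + 15 \cdot 7 = -83 + 105 = 22$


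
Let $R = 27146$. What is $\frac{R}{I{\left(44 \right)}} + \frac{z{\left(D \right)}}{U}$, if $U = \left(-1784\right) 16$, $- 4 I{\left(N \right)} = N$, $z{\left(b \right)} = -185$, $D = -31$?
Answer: $- \frac{774853389}{313984} \approx -2467.8$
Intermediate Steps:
$I{\left(N \right)} = - \frac{N}{4}$
$U = -28544$
$\frac{R}{I{\left(44 \right)}} + \frac{z{\left(D \right)}}{U} = \frac{27146}{\left(- \frac{1}{4}\right) 44} - \frac{185}{-28544} = \frac{27146}{-11} - - \frac{185}{28544} = 27146 \left(- \frac{1}{11}\right) + \frac{185}{28544} = - \frac{27146}{11} + \frac{185}{28544} = - \frac{774853389}{313984}$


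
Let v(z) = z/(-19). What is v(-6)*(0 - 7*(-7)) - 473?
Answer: -8693/19 ≈ -457.53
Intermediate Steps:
v(z) = -z/19 (v(z) = z*(-1/19) = -z/19)
v(-6)*(0 - 7*(-7)) - 473 = (-1/19*(-6))*(0 - 7*(-7)) - 473 = 6*(0 + 49)/19 - 473 = (6/19)*49 - 473 = 294/19 - 473 = -8693/19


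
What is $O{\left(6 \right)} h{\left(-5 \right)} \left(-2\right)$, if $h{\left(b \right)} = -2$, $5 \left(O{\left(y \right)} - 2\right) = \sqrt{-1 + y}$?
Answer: $8 + \frac{4 \sqrt{5}}{5} \approx 9.7888$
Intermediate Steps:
$O{\left(y \right)} = 2 + \frac{\sqrt{-1 + y}}{5}$
$O{\left(6 \right)} h{\left(-5 \right)} \left(-2\right) = \left(2 + \frac{\sqrt{-1 + 6}}{5}\right) \left(-2\right) \left(-2\right) = \left(2 + \frac{\sqrt{5}}{5}\right) \left(-2\right) \left(-2\right) = \left(-4 - \frac{2 \sqrt{5}}{5}\right) \left(-2\right) = 8 + \frac{4 \sqrt{5}}{5}$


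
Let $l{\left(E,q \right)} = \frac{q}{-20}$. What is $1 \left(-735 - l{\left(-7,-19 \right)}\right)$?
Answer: $- \frac{14719}{20} \approx -735.95$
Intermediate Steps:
$l{\left(E,q \right)} = - \frac{q}{20}$ ($l{\left(E,q \right)} = q \left(- \frac{1}{20}\right) = - \frac{q}{20}$)
$1 \left(-735 - l{\left(-7,-19 \right)}\right) = 1 \left(-735 - \left(- \frac{1}{20}\right) \left(-19\right)\right) = 1 \left(-735 - \frac{19}{20}\right) = 1 \left(- \frac{14719}{20}\right) = - \frac{14719}{20}$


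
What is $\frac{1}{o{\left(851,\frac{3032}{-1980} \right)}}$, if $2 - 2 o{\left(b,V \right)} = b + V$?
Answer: $- \frac{990}{419497} \approx -0.00236$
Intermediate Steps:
$o{\left(b,V \right)} = 1 - \frac{V}{2} - \frac{b}{2}$ ($o{\left(b,V \right)} = 1 - \frac{b + V}{2} = 1 - \frac{V + b}{2} = 1 - \left(\frac{V}{2} + \frac{b}{2}\right) = 1 - \frac{V}{2} - \frac{b}{2}$)
$\frac{1}{o{\left(851,\frac{3032}{-1980} \right)}} = \frac{1}{1 - \frac{3032 \frac{1}{-1980}}{2} - \frac{851}{2}} = \frac{1}{1 - \frac{3032 \left(- \frac{1}{1980}\right)}{2} - \frac{851}{2}} = \frac{1}{1 - - \frac{379}{495} - \frac{851}{2}} = \frac{1}{1 + \frac{379}{495} - \frac{851}{2}} = \frac{1}{- \frac{419497}{990}} = - \frac{990}{419497}$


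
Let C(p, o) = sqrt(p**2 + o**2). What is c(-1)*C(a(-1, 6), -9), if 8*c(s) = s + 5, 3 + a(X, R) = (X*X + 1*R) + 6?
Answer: sqrt(181)/2 ≈ 6.7268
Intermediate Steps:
a(X, R) = 3 + R + X**2 (a(X, R) = -3 + ((X*X + 1*R) + 6) = -3 + ((X**2 + R) + 6) = -3 + ((R + X**2) + 6) = -3 + (6 + R + X**2) = 3 + R + X**2)
c(s) = 5/8 + s/8 (c(s) = (s + 5)/8 = (5 + s)/8 = 5/8 + s/8)
C(p, o) = sqrt(o**2 + p**2)
c(-1)*C(a(-1, 6), -9) = (5/8 + (1/8)*(-1))*sqrt((-9)**2 + (3 + 6 + (-1)**2)**2) = (5/8 - 1/8)*sqrt(81 + (3 + 6 + 1)**2) = sqrt(81 + 10**2)/2 = sqrt(81 + 100)/2 = sqrt(181)/2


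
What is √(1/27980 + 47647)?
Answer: 3*√1036163956855/13990 ≈ 218.28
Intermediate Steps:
√(1/27980 + 47647) = √(1333163061/27980) = 3*√1036163956855/13990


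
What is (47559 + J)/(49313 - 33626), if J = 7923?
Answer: 2642/747 ≈ 3.5368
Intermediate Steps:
(47559 + J)/(49313 - 33626) = (47559 + 7923)/(49313 - 33626) = 55482/15687 = 55482*(1/15687) = 2642/747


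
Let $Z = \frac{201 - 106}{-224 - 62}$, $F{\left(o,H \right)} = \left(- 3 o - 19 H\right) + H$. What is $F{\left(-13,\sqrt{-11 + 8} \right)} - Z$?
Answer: $\frac{11249}{286} - 18 i \sqrt{3} \approx 39.332 - 31.177 i$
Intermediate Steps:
$F{\left(o,H \right)} = - 18 H - 3 o$ ($F{\left(o,H \right)} = \left(- 19 H - 3 o\right) + H = - 18 H - 3 o$)
$Z = - \frac{95}{286}$ ($Z = \frac{95}{-286} = 95 \left(- \frac{1}{286}\right) = - \frac{95}{286} \approx -0.33217$)
$F{\left(-13,\sqrt{-11 + 8} \right)} - Z = \left(- 18 \sqrt{-11 + 8} - -39\right) - - \frac{95}{286} = \left(- 18 \sqrt{-3} + 39\right) + \frac{95}{286} = \left(- 18 i \sqrt{3} + 39\right) + \frac{95}{286} = \left(39 - 18 i \sqrt{3}\right) + \frac{95}{286} = \frac{11249}{286} - 18 i \sqrt{3}$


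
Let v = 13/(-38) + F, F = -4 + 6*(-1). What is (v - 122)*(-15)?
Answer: 75435/38 ≈ 1985.1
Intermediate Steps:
F = -10 (F = -4 - 6 = -10)
v = -393/38 (v = 13/(-38) - 10 = 13*(-1/38) - 10 = -13/38 - 10 = -393/38 ≈ -10.342)
(v - 122)*(-15) = (-393/38 - 122)*(-15) = -5029/38*(-15) = 75435/38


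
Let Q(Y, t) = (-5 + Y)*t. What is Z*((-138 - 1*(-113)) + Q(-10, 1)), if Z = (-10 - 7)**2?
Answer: -11560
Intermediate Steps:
Q(Y, t) = t*(-5 + Y)
Z = 289 (Z = (-17)**2 = 289)
Z*((-138 - 1*(-113)) + Q(-10, 1)) = 289*((-138 - 1*(-113)) + 1*(-5 - 10)) = 289*((-138 + 113) + 1*(-15)) = 289*(-25 - 15) = 289*(-40) = -11560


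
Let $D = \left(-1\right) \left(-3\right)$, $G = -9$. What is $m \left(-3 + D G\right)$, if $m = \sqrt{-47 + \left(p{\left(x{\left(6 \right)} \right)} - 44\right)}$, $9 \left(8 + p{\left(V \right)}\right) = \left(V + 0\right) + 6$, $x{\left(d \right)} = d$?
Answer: $- 10 i \sqrt{879} \approx - 296.48 i$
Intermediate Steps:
$D = 3$
$p{\left(V \right)} = - \frac{22}{3} + \frac{V}{9}$ ($p{\left(V \right)} = -8 + \frac{\left(V + 0\right) + 6}{9} = -8 + \frac{V + 6}{9} = -8 + \frac{6 + V}{9} = -8 + \left(\frac{2}{3} + \frac{V}{9}\right) = - \frac{22}{3} + \frac{V}{9}$)
$m = \frac{i \sqrt{879}}{3}$ ($m = \sqrt{-47 + \left(\left(- \frac{22}{3} + \frac{1}{9} \cdot 6\right) - 44\right)} = \sqrt{-47 + \left(\left(- \frac{22}{3} + \frac{2}{3}\right) - 44\right)} = \sqrt{-47 - \frac{152}{3}} = \sqrt{- \frac{293}{3}} = \frac{i \sqrt{879}}{3} \approx 9.8826 i$)
$m \left(-3 + D G\right) = \frac{i \sqrt{879}}{3} \left(-3 + 3 \left(-9\right)\right) = \frac{i \sqrt{879}}{3} \left(-3 - 27\right) = \frac{i \sqrt{879}}{3} \left(-30\right) = - 10 i \sqrt{879}$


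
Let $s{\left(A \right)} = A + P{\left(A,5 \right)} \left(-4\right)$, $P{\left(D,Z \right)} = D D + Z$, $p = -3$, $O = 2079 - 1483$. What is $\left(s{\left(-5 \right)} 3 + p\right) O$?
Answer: $-225288$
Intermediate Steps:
$O = 596$
$P{\left(D,Z \right)} = Z + D^{2}$ ($P{\left(D,Z \right)} = D^{2} + Z = Z + D^{2}$)
$s{\left(A \right)} = -20 + A - 4 A^{2}$ ($s{\left(A \right)} = A + \left(5 + A^{2}\right) \left(-4\right) = A - \left(20 + 4 A^{2}\right) = -20 + A - 4 A^{2}$)
$\left(s{\left(-5 \right)} 3 + p\right) O = \left(\left(-20 - 5 - 4 \left(-5\right)^{2}\right) 3 - 3\right) 596 = \left(\left(-20 - 5 - 100\right) 3 - 3\right) 596 = \left(\left(-125\right) 3 - 3\right) 596 = \left(-375 - 3\right) 596 = \left(-378\right) 596 = -225288$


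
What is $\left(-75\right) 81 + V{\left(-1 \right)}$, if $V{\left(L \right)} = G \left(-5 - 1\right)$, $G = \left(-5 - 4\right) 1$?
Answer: $-6021$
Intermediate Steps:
$G = -9$ ($G = \left(-9\right) 1 = -9$)
$V{\left(L \right)} = 54$ ($V{\left(L \right)} = - 9 \left(-5 - 1\right) = \left(-9\right) \left(-6\right) = 54$)
$\left(-75\right) 81 + V{\left(-1 \right)} = \left(-75\right) 81 + 54 = -6075 + 54 = -6021$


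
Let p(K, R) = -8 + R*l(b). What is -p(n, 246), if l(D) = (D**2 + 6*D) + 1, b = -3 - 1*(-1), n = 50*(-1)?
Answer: 1730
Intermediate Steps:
n = -50
b = -2 (b = -3 + 1 = -2)
l(D) = 1 + D**2 + 6*D
p(K, R) = -8 - 7*R (p(K, R) = -8 + R*(1 + (-2)**2 + 6*(-2)) = -8 + R*(1 + 4 - 12) = -8 + R*(-7) = -8 - 7*R)
-p(n, 246) = -(-8 - 7*246) = -(-8 - 1722) = -1*(-1730) = 1730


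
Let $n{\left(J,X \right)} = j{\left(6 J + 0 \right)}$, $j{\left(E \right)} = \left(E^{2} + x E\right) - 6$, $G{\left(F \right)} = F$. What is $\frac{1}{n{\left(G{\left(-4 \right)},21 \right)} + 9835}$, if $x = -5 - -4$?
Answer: $\frac{1}{10429} \approx 9.5886 \cdot 10^{-5}$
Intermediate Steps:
$x = -1$ ($x = -5 + 4 = -1$)
$j{\left(E \right)} = -6 + E^{2} - E$ ($j{\left(E \right)} = \left(E^{2} - E\right) - 6 = -6 + E^{2} - E$)
$n{\left(J,X \right)} = -6 - 6 J + 36 J^{2}$ ($n{\left(J,X \right)} = -6 + \left(6 J + 0\right)^{2} - \left(6 J + 0\right) = -6 + \left(6 J\right)^{2} - 6 J = -6 + 36 J^{2} - 6 J = -6 - 6 J + 36 J^{2}$)
$\frac{1}{n{\left(G{\left(-4 \right)},21 \right)} + 9835} = \frac{1}{\left(-6 - -24 + 36 \left(-4\right)^{2}\right) + 9835} = \frac{1}{\left(-6 + 24 + 36 \cdot 16\right) + 9835} = \frac{1}{\left(-6 + 24 + 576\right) + 9835} = \frac{1}{594 + 9835} = \frac{1}{10429}$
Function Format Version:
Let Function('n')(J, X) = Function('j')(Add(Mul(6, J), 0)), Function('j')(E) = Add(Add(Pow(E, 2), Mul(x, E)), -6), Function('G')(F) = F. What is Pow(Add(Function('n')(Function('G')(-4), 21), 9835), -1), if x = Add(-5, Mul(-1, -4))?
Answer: Rational(1, 10429) ≈ 9.5886e-5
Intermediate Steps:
x = -1 (x = Add(-5, 4) = -1)
Function('j')(E) = Add(-6, Pow(E, 2), Mul(-1, E)) (Function('j')(E) = Add(Add(Pow(E, 2), Mul(-1, E)), -6) = Add(-6, Pow(E, 2), Mul(-1, E)))
Function('n')(J, X) = Add(-6, Mul(-6, J), Mul(36, Pow(J, 2))) (Function('n')(J, X) = Add(-6, Pow(Add(Mul(6, J), 0), 2), Mul(-1, Add(Mul(6, J), 0))) = Add(-6, Pow(Mul(6, J), 2), Mul(-1, Mul(6, J))) = Add(-6, Mul(36, Pow(J, 2)), Mul(-6, J)) = Add(-6, Mul(-6, J), Mul(36, Pow(J, 2))))
Pow(Add(Function('n')(Function('G')(-4), 21), 9835), -1) = Pow(Add(Add(-6, Mul(-6, -4), Mul(36, Pow(-4, 2))), 9835), -1) = Pow(Add(Add(-6, 24, Mul(36, 16)), 9835), -1) = Pow(Add(Add(-6, 24, 576), 9835), -1) = Pow(Add(594, 9835), -1) = Pow(10429, -1) = Rational(1, 10429)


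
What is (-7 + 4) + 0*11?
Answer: -3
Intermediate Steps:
(-7 + 4) + 0*11 = -3 + 0 = -3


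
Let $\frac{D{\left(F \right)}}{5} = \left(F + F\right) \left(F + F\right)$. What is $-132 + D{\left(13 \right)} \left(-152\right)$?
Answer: $-513892$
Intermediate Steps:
$D{\left(F \right)} = 20 F^{2}$ ($D{\left(F \right)} = 5 \left(F + F\right) \left(F + F\right) = 5 \cdot 2 F 2 F = 5 \cdot 4 F^{2} = 20 F^{2}$)
$-132 + D{\left(13 \right)} \left(-152\right) = -132 + 20 \cdot 13^{2} \left(-152\right) = -132 + 20 \cdot 169 \left(-152\right) = -132 + 3380 \left(-152\right) = -132 - 513760 = -513892$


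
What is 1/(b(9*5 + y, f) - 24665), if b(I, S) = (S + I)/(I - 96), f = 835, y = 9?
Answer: -6/148117 ≈ -4.0509e-5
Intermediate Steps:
b(I, S) = (I + S)/(-96 + I)
1/(b(9*5 + y, f) - 24665) = 1/(((9*5 + 9) + 835)/(-96 + (9*5 + 9)) - 24665) = 1/(((45 + 9) + 835)/(-96 + (45 + 9)) - 24665) = 1/((54 + 835)/(-96 + 54) - 24665) = 1/(889/(-42) - 24665) = 1/(-1/42*889 - 24665) = 1/(-127/6 - 24665) = 1/(-148117/6) = -6/148117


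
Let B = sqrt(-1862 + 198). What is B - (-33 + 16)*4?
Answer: 68 + 8*I*sqrt(26) ≈ 68.0 + 40.792*I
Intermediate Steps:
B = 8*I*sqrt(26) (B = sqrt(-1664) = 8*I*sqrt(26) ≈ 40.792*I)
B - (-33 + 16)*4 = 8*I*sqrt(26) - (-33 + 16)*4 = 8*I*sqrt(26) - (-17)*4 = 8*I*sqrt(26) - 1*(-68) = 8*I*sqrt(26) + 68 = 68 + 8*I*sqrt(26)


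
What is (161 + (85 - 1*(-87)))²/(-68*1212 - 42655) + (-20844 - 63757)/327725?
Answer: -46922229196/40988893475 ≈ -1.1448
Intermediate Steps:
(161 + (85 - 1*(-87)))²/(-68*1212 - 42655) + (-20844 - 63757)/327725 = (161 + (85 + 87))²/(-82416 - 42655) - 84601*1/327725 = (161 + 172)²/(-125071) - 84601/327725 = 333²*(-1/125071) - 84601/327725 = 110889*(-1/125071) - 84601/327725 = -110889/125071 - 84601/327725 = -46922229196/40988893475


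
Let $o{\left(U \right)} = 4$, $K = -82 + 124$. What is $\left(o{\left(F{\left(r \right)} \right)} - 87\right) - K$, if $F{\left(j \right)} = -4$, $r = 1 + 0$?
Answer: $-125$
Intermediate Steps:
$K = 42$
$r = 1$
$\left(o{\left(F{\left(r \right)} \right)} - 87\right) - K = \left(4 - 87\right) - 42 = -83 - 42 = -125$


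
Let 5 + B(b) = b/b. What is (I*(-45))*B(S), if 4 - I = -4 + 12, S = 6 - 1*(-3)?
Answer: -720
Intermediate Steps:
S = 9 (S = 6 + 3 = 9)
I = -4 (I = 4 - (-4 + 12) = 4 - 1*8 = 4 - 8 = -4)
B(b) = -4 (B(b) = -5 + b/b = -5 + 1 = -4)
(I*(-45))*B(S) = -4*(-45)*(-4) = 180*(-4) = -720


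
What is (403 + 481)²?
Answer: 781456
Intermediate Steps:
(403 + 481)² = 884² = 781456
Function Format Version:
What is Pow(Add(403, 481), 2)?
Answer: 781456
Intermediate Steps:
Pow(Add(403, 481), 2) = Pow(884, 2) = 781456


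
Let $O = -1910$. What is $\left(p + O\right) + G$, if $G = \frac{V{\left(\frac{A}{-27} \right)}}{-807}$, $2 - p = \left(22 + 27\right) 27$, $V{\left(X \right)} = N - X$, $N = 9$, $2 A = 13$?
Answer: $- \frac{140801017}{43578} \approx -3231.0$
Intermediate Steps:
$A = \frac{13}{2}$ ($A = \frac{1}{2} \cdot 13 = \frac{13}{2} \approx 6.5$)
$V{\left(X \right)} = 9 - X$
$p = -1321$ ($p = 2 - \left(22 + 27\right) 27 = 2 - 49 \cdot 27 = 2 - 1323 = -1321$)
$G = - \frac{499}{43578}$ ($G = \frac{9 - \frac{13}{2 \left(-27\right)}}{-807} = \left(9 - \frac{13}{2} \left(- \frac{1}{27}\right)\right) \left(- \frac{1}{807}\right) = \left(9 - - \frac{13}{54}\right) \left(- \frac{1}{807}\right) = \left(9 + \frac{13}{54}\right) \left(- \frac{1}{807}\right) = \frac{499}{54} \left(- \frac{1}{807}\right) = - \frac{499}{43578} \approx -0.011451$)
$\left(p + O\right) + G = \left(-1321 - 1910\right) - \frac{499}{43578} = -3231 - \frac{499}{43578} = - \frac{140801017}{43578}$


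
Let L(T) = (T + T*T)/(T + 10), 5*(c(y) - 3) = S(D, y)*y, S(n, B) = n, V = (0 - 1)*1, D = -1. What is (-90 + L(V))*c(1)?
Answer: -252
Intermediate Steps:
V = -1 (V = -1*1 = -1)
c(y) = 3 - y/5 (c(y) = 3 + (-y)/5 = 3 - y/5)
L(T) = (T + T²)/(10 + T)
(-90 + L(V))*c(1) = (-90 - (1 - 1)/(10 - 1))*(3 - ⅕*1) = (-90 - 1*0/9)*(3 - ⅕) = (-90 - 1*⅑*0)*(14/5) = (-90 + 0)*(14/5) = -90*14/5 = -252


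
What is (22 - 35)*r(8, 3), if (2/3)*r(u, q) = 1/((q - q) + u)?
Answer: -39/16 ≈ -2.4375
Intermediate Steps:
r(u, q) = 3/(2*u) (r(u, q) = 3/(2*((q - q) + u)) = 3/(2*(0 + u)) = 3/(2*u))
(22 - 35)*r(8, 3) = (22 - 35)*((3/2)/8) = -39/(2*8) = -13*3/16 = -39/16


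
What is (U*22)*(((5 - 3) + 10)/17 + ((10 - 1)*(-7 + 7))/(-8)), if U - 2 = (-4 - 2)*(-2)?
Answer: 3696/17 ≈ 217.41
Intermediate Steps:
U = 14 (U = 2 + (-4 - 2)*(-2) = 2 - 6*(-2) = 2 + 12 = 14)
(U*22)*(((5 - 3) + 10)/17 + ((10 - 1)*(-7 + 7))/(-8)) = (14*22)*(((5 - 3) + 10)/17 + ((10 - 1)*(-7 + 7))/(-8)) = 308*((2 + 10)*(1/17) + (9*0)*(-⅛)) = 308*(12*(1/17) + 0*(-⅛)) = 308*(12/17 + 0) = 308*(12/17) = 3696/17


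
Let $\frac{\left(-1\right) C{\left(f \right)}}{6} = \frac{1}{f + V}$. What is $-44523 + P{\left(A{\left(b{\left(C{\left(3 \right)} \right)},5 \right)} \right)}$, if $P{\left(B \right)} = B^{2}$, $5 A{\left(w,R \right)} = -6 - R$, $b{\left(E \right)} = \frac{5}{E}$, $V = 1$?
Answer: $- \frac{1112954}{25} \approx -44518.0$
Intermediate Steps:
$C{\left(f \right)} = - \frac{6}{1 + f}$ ($C{\left(f \right)} = - \frac{6}{f + 1} = - \frac{6}{1 + f}$)
$A{\left(w,R \right)} = - \frac{6}{5} - \frac{R}{5}$ ($A{\left(w,R \right)} = \frac{-6 - R}{5} = - \frac{6}{5} - \frac{R}{5}$)
$-44523 + P{\left(A{\left(b{\left(C{\left(3 \right)} \right)},5 \right)} \right)} = -44523 + \left(- \frac{6}{5} - 1\right)^{2} = -44523 + \left(- \frac{11}{5}\right)^{2} = -44523 + \frac{121}{25} = - \frac{1112954}{25}$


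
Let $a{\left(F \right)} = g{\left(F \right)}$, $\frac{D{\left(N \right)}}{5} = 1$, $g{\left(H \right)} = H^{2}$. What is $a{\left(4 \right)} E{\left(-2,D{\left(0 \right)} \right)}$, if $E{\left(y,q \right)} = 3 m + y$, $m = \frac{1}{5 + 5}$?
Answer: $- \frac{136}{5} \approx -27.2$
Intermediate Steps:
$m = \frac{1}{10} \approx 0.1$
$D{\left(N \right)} = 5$ ($D{\left(N \right)} = 5 \cdot 1 = 5$)
$a{\left(F \right)} = F^{2}$
$E{\left(y,q \right)} = \frac{3}{10} + y$ ($E{\left(y,q \right)} = 3 \cdot \frac{1}{10} + y = \frac{3}{10} + y$)
$a{\left(4 \right)} E{\left(-2,D{\left(0 \right)} \right)} = 4^{2} \left(\frac{3}{10} - 2\right) = 16 \left(- \frac{17}{10}\right) = - \frac{136}{5}$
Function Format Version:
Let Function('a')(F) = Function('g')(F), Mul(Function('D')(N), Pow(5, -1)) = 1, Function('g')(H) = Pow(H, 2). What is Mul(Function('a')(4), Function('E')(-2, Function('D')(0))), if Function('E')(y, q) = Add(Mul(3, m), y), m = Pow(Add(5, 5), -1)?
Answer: Rational(-136, 5) ≈ -27.200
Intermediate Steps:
m = Rational(1, 10) (m = Pow(10, -1) = Rational(1, 10) ≈ 0.10000)
Function('D')(N) = 5 (Function('D')(N) = Mul(5, 1) = 5)
Function('a')(F) = Pow(F, 2)
Function('E')(y, q) = Add(Rational(3, 10), y) (Function('E')(y, q) = Add(Mul(3, Rational(1, 10)), y) = Add(Rational(3, 10), y))
Mul(Function('a')(4), Function('E')(-2, Function('D')(0))) = Mul(Pow(4, 2), Add(Rational(3, 10), -2)) = Mul(16, Rational(-17, 10)) = Rational(-136, 5)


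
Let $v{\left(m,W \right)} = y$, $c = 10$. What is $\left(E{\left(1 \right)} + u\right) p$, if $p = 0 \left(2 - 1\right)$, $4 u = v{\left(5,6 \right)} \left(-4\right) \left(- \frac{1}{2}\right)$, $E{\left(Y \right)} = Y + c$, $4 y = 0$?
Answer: $0$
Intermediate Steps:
$y = 0$ ($y = \frac{1}{4} \cdot 0 = 0$)
$v{\left(m,W \right)} = 0$
$E{\left(Y \right)} = 10 + Y$ ($E{\left(Y \right)} = Y + 10 = 10 + Y$)
$u = 0$ ($u = \frac{0 \left(-4\right) \left(- \frac{1}{2}\right)}{4} = \frac{0 \left(\left(-1\right) \frac{1}{2}\right)}{4} = \frac{0 \left(- \frac{1}{2}\right)}{4} = \frac{1}{4} \cdot 0 = 0$)
$p = 0$ ($p = 0 \cdot 1 = 0$)
$\left(E{\left(1 \right)} + u\right) p = \left(\left(10 + 1\right) + 0\right) 0 = \left(11 + 0\right) 0 = 11 \cdot 0 = 0$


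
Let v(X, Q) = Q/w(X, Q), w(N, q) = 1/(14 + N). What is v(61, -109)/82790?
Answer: -1635/16558 ≈ -0.098744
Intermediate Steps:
v(X, Q) = Q*(14 + X) (v(X, Q) = Q/(1/(14 + X)) = Q*(14 + X))
v(61, -109)/82790 = -109*(14 + 61)/82790 = -109*75*(1/82790) = -8175*1/82790 = -1635/16558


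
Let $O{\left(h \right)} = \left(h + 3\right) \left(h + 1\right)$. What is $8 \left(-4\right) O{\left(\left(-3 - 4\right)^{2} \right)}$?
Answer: $-83200$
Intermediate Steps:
$O{\left(h \right)} = \left(1 + h\right) \left(3 + h\right)$ ($O{\left(h \right)} = \left(3 + h\right) \left(1 + h\right) = \left(1 + h\right) \left(3 + h\right)$)
$8 \left(-4\right) O{\left(\left(-3 - 4\right)^{2} \right)} = 8 \left(-4\right) \left(3 + \left(\left(-3 - 4\right)^{2}\right)^{2} + 4 \left(-3 - 4\right)^{2}\right) = - 32 \left(3 + \left(\left(-7\right)^{2}\right)^{2} + 4 \left(-7\right)^{2}\right) = - 32 \left(3 + 49^{2} + 4 \cdot 49\right) = - 32 \left(3 + 2401 + 196\right) = \left(-32\right) 2600 = -83200$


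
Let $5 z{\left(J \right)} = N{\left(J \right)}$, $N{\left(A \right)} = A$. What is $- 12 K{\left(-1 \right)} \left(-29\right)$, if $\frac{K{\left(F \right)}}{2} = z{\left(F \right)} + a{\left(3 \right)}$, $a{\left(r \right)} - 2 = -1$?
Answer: $\frac{2784}{5} \approx 556.8$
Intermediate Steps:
$z{\left(J \right)} = \frac{J}{5}$
$a{\left(r \right)} = 1$ ($a{\left(r \right)} = 2 - 1 = 1$)
$K{\left(F \right)} = 2 + \frac{2 F}{5}$ ($K{\left(F \right)} = 2 \left(\frac{F}{5} + 1\right) = 2 \left(1 + \frac{F}{5}\right) = 2 + \frac{2 F}{5}$)
$- 12 K{\left(-1 \right)} \left(-29\right) = - 12 \left(2 + \frac{2}{5} \left(-1\right)\right) \left(-29\right) = - 12 \left(2 - \frac{2}{5}\right) \left(-29\right) = \left(-12\right) \frac{8}{5} \left(-29\right) = \left(- \frac{96}{5}\right) \left(-29\right) = \frac{2784}{5}$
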